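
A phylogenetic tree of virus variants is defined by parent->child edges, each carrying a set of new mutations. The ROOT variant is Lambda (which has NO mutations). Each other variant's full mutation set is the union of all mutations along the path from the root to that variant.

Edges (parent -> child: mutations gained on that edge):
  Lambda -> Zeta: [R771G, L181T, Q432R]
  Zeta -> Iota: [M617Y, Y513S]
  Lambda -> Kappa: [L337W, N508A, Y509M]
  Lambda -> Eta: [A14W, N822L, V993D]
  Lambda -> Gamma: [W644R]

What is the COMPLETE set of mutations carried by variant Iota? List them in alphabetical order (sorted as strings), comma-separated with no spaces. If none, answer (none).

Answer: L181T,M617Y,Q432R,R771G,Y513S

Derivation:
At Lambda: gained [] -> total []
At Zeta: gained ['R771G', 'L181T', 'Q432R'] -> total ['L181T', 'Q432R', 'R771G']
At Iota: gained ['M617Y', 'Y513S'] -> total ['L181T', 'M617Y', 'Q432R', 'R771G', 'Y513S']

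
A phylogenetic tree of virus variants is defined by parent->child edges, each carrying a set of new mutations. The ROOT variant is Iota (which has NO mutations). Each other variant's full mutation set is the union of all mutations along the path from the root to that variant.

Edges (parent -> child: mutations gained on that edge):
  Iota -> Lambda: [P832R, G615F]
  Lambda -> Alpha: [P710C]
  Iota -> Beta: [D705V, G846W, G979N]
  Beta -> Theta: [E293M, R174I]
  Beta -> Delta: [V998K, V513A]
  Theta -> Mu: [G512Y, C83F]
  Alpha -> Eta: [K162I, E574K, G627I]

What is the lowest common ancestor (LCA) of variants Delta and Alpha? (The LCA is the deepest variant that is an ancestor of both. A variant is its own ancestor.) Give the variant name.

Path from root to Delta: Iota -> Beta -> Delta
  ancestors of Delta: {Iota, Beta, Delta}
Path from root to Alpha: Iota -> Lambda -> Alpha
  ancestors of Alpha: {Iota, Lambda, Alpha}
Common ancestors: {Iota}
Walk up from Alpha: Alpha (not in ancestors of Delta), Lambda (not in ancestors of Delta), Iota (in ancestors of Delta)
Deepest common ancestor (LCA) = Iota

Answer: Iota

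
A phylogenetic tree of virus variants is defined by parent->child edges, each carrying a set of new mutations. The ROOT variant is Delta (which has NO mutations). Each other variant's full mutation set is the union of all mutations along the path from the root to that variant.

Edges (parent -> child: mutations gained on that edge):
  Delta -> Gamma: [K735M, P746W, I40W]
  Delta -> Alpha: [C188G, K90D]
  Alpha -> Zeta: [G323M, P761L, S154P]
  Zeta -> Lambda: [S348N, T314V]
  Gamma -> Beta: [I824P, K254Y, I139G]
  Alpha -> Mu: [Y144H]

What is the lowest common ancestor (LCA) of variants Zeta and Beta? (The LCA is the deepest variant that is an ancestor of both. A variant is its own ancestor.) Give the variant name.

Answer: Delta

Derivation:
Path from root to Zeta: Delta -> Alpha -> Zeta
  ancestors of Zeta: {Delta, Alpha, Zeta}
Path from root to Beta: Delta -> Gamma -> Beta
  ancestors of Beta: {Delta, Gamma, Beta}
Common ancestors: {Delta}
Walk up from Beta: Beta (not in ancestors of Zeta), Gamma (not in ancestors of Zeta), Delta (in ancestors of Zeta)
Deepest common ancestor (LCA) = Delta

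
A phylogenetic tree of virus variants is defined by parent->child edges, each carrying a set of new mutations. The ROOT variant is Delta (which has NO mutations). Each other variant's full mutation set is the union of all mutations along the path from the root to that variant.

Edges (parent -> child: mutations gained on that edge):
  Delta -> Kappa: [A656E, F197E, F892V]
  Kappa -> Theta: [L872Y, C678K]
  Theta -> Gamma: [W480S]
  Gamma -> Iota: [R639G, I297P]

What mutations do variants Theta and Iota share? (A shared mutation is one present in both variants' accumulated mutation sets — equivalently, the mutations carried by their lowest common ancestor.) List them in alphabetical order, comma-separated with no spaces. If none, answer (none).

Accumulating mutations along path to Theta:
  At Delta: gained [] -> total []
  At Kappa: gained ['A656E', 'F197E', 'F892V'] -> total ['A656E', 'F197E', 'F892V']
  At Theta: gained ['L872Y', 'C678K'] -> total ['A656E', 'C678K', 'F197E', 'F892V', 'L872Y']
Mutations(Theta) = ['A656E', 'C678K', 'F197E', 'F892V', 'L872Y']
Accumulating mutations along path to Iota:
  At Delta: gained [] -> total []
  At Kappa: gained ['A656E', 'F197E', 'F892V'] -> total ['A656E', 'F197E', 'F892V']
  At Theta: gained ['L872Y', 'C678K'] -> total ['A656E', 'C678K', 'F197E', 'F892V', 'L872Y']
  At Gamma: gained ['W480S'] -> total ['A656E', 'C678K', 'F197E', 'F892V', 'L872Y', 'W480S']
  At Iota: gained ['R639G', 'I297P'] -> total ['A656E', 'C678K', 'F197E', 'F892V', 'I297P', 'L872Y', 'R639G', 'W480S']
Mutations(Iota) = ['A656E', 'C678K', 'F197E', 'F892V', 'I297P', 'L872Y', 'R639G', 'W480S']
Intersection: ['A656E', 'C678K', 'F197E', 'F892V', 'L872Y'] ∩ ['A656E', 'C678K', 'F197E', 'F892V', 'I297P', 'L872Y', 'R639G', 'W480S'] = ['A656E', 'C678K', 'F197E', 'F892V', 'L872Y']

Answer: A656E,C678K,F197E,F892V,L872Y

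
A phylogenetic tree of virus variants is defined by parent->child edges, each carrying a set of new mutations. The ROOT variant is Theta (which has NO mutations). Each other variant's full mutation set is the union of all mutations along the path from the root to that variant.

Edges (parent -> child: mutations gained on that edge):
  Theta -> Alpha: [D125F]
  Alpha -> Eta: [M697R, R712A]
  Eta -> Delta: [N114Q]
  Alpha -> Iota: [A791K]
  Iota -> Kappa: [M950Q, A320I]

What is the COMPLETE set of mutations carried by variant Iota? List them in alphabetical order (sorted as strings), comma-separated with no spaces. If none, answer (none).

Answer: A791K,D125F

Derivation:
At Theta: gained [] -> total []
At Alpha: gained ['D125F'] -> total ['D125F']
At Iota: gained ['A791K'] -> total ['A791K', 'D125F']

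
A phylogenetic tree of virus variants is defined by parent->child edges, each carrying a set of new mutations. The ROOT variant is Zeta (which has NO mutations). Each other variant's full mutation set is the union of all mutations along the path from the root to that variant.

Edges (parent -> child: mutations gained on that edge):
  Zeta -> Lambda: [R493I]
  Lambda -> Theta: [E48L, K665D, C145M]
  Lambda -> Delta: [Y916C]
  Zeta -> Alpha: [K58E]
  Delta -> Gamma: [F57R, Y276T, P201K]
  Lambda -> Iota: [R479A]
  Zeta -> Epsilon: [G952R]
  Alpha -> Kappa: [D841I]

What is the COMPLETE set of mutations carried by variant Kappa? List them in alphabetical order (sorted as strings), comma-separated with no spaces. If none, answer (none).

At Zeta: gained [] -> total []
At Alpha: gained ['K58E'] -> total ['K58E']
At Kappa: gained ['D841I'] -> total ['D841I', 'K58E']

Answer: D841I,K58E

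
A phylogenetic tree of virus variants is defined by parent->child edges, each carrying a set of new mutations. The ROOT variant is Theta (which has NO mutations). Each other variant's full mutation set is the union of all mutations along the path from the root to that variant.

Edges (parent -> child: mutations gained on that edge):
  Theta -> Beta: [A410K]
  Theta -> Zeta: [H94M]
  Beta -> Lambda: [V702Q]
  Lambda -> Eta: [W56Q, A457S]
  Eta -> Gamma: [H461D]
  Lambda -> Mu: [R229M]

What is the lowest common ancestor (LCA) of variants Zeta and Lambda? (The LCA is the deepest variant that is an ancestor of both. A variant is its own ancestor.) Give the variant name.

Answer: Theta

Derivation:
Path from root to Zeta: Theta -> Zeta
  ancestors of Zeta: {Theta, Zeta}
Path from root to Lambda: Theta -> Beta -> Lambda
  ancestors of Lambda: {Theta, Beta, Lambda}
Common ancestors: {Theta}
Walk up from Lambda: Lambda (not in ancestors of Zeta), Beta (not in ancestors of Zeta), Theta (in ancestors of Zeta)
Deepest common ancestor (LCA) = Theta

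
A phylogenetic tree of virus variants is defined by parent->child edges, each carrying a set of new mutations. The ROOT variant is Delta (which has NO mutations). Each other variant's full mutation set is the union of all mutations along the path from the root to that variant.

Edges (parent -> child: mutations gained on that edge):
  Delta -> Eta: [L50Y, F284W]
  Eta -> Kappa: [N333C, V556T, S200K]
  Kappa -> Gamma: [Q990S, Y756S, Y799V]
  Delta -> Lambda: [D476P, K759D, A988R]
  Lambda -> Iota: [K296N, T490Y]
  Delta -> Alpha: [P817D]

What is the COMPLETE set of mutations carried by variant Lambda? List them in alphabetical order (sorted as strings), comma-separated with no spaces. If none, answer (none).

At Delta: gained [] -> total []
At Lambda: gained ['D476P', 'K759D', 'A988R'] -> total ['A988R', 'D476P', 'K759D']

Answer: A988R,D476P,K759D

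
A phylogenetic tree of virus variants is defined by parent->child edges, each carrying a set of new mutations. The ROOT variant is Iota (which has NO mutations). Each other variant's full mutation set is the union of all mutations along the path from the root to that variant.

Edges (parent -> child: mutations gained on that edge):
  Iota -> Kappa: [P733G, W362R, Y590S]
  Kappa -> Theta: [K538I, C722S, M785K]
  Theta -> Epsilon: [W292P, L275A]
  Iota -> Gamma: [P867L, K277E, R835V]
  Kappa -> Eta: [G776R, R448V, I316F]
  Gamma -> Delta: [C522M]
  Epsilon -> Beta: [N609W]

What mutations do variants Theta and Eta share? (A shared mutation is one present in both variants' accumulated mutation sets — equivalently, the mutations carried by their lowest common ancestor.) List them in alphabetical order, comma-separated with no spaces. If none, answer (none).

Accumulating mutations along path to Theta:
  At Iota: gained [] -> total []
  At Kappa: gained ['P733G', 'W362R', 'Y590S'] -> total ['P733G', 'W362R', 'Y590S']
  At Theta: gained ['K538I', 'C722S', 'M785K'] -> total ['C722S', 'K538I', 'M785K', 'P733G', 'W362R', 'Y590S']
Mutations(Theta) = ['C722S', 'K538I', 'M785K', 'P733G', 'W362R', 'Y590S']
Accumulating mutations along path to Eta:
  At Iota: gained [] -> total []
  At Kappa: gained ['P733G', 'W362R', 'Y590S'] -> total ['P733G', 'W362R', 'Y590S']
  At Eta: gained ['G776R', 'R448V', 'I316F'] -> total ['G776R', 'I316F', 'P733G', 'R448V', 'W362R', 'Y590S']
Mutations(Eta) = ['G776R', 'I316F', 'P733G', 'R448V', 'W362R', 'Y590S']
Intersection: ['C722S', 'K538I', 'M785K', 'P733G', 'W362R', 'Y590S'] ∩ ['G776R', 'I316F', 'P733G', 'R448V', 'W362R', 'Y590S'] = ['P733G', 'W362R', 'Y590S']

Answer: P733G,W362R,Y590S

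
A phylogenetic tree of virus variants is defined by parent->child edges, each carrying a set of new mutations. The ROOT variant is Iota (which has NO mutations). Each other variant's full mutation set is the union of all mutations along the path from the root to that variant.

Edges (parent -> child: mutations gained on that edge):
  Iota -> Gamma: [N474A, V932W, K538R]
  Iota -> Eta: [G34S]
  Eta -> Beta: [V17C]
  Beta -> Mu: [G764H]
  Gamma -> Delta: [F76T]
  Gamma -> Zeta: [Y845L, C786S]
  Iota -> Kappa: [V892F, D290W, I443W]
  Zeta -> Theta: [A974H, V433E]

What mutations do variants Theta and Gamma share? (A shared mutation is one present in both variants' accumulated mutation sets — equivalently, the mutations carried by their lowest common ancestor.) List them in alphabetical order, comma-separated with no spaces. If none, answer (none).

Answer: K538R,N474A,V932W

Derivation:
Accumulating mutations along path to Theta:
  At Iota: gained [] -> total []
  At Gamma: gained ['N474A', 'V932W', 'K538R'] -> total ['K538R', 'N474A', 'V932W']
  At Zeta: gained ['Y845L', 'C786S'] -> total ['C786S', 'K538R', 'N474A', 'V932W', 'Y845L']
  At Theta: gained ['A974H', 'V433E'] -> total ['A974H', 'C786S', 'K538R', 'N474A', 'V433E', 'V932W', 'Y845L']
Mutations(Theta) = ['A974H', 'C786S', 'K538R', 'N474A', 'V433E', 'V932W', 'Y845L']
Accumulating mutations along path to Gamma:
  At Iota: gained [] -> total []
  At Gamma: gained ['N474A', 'V932W', 'K538R'] -> total ['K538R', 'N474A', 'V932W']
Mutations(Gamma) = ['K538R', 'N474A', 'V932W']
Intersection: ['A974H', 'C786S', 'K538R', 'N474A', 'V433E', 'V932W', 'Y845L'] ∩ ['K538R', 'N474A', 'V932W'] = ['K538R', 'N474A', 'V932W']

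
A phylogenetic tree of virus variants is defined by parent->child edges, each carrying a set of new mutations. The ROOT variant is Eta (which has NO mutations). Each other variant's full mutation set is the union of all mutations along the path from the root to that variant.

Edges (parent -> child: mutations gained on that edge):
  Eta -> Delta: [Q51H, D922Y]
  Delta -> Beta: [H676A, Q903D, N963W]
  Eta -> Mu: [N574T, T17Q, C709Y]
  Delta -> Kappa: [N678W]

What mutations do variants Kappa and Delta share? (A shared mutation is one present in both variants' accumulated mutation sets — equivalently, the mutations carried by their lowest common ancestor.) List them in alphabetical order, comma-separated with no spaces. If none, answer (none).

Answer: D922Y,Q51H

Derivation:
Accumulating mutations along path to Kappa:
  At Eta: gained [] -> total []
  At Delta: gained ['Q51H', 'D922Y'] -> total ['D922Y', 'Q51H']
  At Kappa: gained ['N678W'] -> total ['D922Y', 'N678W', 'Q51H']
Mutations(Kappa) = ['D922Y', 'N678W', 'Q51H']
Accumulating mutations along path to Delta:
  At Eta: gained [] -> total []
  At Delta: gained ['Q51H', 'D922Y'] -> total ['D922Y', 'Q51H']
Mutations(Delta) = ['D922Y', 'Q51H']
Intersection: ['D922Y', 'N678W', 'Q51H'] ∩ ['D922Y', 'Q51H'] = ['D922Y', 'Q51H']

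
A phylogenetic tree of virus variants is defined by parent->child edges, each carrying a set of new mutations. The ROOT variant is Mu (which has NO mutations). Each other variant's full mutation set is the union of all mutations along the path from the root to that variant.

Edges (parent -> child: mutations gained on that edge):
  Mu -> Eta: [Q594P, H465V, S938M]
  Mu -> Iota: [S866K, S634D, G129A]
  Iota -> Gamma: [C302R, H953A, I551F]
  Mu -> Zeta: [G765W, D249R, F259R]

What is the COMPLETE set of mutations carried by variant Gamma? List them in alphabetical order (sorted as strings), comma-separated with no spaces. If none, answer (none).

Answer: C302R,G129A,H953A,I551F,S634D,S866K

Derivation:
At Mu: gained [] -> total []
At Iota: gained ['S866K', 'S634D', 'G129A'] -> total ['G129A', 'S634D', 'S866K']
At Gamma: gained ['C302R', 'H953A', 'I551F'] -> total ['C302R', 'G129A', 'H953A', 'I551F', 'S634D', 'S866K']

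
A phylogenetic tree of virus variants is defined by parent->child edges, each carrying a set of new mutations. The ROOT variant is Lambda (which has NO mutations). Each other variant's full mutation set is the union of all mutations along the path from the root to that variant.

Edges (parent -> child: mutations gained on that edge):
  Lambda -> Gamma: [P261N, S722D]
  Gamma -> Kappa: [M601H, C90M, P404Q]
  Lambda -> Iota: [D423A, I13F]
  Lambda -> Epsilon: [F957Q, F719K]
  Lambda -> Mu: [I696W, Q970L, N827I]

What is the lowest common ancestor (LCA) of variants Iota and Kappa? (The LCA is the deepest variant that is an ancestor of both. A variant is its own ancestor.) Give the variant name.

Answer: Lambda

Derivation:
Path from root to Iota: Lambda -> Iota
  ancestors of Iota: {Lambda, Iota}
Path from root to Kappa: Lambda -> Gamma -> Kappa
  ancestors of Kappa: {Lambda, Gamma, Kappa}
Common ancestors: {Lambda}
Walk up from Kappa: Kappa (not in ancestors of Iota), Gamma (not in ancestors of Iota), Lambda (in ancestors of Iota)
Deepest common ancestor (LCA) = Lambda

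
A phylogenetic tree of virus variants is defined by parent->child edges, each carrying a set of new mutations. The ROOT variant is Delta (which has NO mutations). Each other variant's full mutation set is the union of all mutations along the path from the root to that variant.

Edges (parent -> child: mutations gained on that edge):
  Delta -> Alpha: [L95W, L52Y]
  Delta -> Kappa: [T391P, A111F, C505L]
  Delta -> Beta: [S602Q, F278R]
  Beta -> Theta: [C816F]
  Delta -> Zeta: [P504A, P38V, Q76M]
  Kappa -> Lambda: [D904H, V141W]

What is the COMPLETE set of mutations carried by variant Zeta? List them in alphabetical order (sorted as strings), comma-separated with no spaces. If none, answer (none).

At Delta: gained [] -> total []
At Zeta: gained ['P504A', 'P38V', 'Q76M'] -> total ['P38V', 'P504A', 'Q76M']

Answer: P38V,P504A,Q76M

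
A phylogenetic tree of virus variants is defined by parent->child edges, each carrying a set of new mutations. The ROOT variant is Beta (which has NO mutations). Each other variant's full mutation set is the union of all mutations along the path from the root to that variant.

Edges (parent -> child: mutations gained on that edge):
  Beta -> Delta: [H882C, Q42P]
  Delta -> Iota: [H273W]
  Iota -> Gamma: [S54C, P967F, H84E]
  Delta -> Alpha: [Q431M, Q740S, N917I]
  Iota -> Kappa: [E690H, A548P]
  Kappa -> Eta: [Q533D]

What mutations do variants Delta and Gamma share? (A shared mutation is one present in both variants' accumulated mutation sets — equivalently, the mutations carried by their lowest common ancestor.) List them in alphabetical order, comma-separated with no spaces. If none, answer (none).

Answer: H882C,Q42P

Derivation:
Accumulating mutations along path to Delta:
  At Beta: gained [] -> total []
  At Delta: gained ['H882C', 'Q42P'] -> total ['H882C', 'Q42P']
Mutations(Delta) = ['H882C', 'Q42P']
Accumulating mutations along path to Gamma:
  At Beta: gained [] -> total []
  At Delta: gained ['H882C', 'Q42P'] -> total ['H882C', 'Q42P']
  At Iota: gained ['H273W'] -> total ['H273W', 'H882C', 'Q42P']
  At Gamma: gained ['S54C', 'P967F', 'H84E'] -> total ['H273W', 'H84E', 'H882C', 'P967F', 'Q42P', 'S54C']
Mutations(Gamma) = ['H273W', 'H84E', 'H882C', 'P967F', 'Q42P', 'S54C']
Intersection: ['H882C', 'Q42P'] ∩ ['H273W', 'H84E', 'H882C', 'P967F', 'Q42P', 'S54C'] = ['H882C', 'Q42P']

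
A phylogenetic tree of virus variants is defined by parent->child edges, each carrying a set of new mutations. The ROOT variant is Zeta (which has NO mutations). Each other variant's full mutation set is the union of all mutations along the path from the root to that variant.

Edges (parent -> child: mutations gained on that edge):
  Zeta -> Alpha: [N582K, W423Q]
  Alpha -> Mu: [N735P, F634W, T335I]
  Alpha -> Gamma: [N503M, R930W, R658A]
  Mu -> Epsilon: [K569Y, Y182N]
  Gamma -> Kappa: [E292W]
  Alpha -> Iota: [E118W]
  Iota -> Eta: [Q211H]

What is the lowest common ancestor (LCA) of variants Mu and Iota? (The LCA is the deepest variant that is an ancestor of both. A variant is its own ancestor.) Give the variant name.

Answer: Alpha

Derivation:
Path from root to Mu: Zeta -> Alpha -> Mu
  ancestors of Mu: {Zeta, Alpha, Mu}
Path from root to Iota: Zeta -> Alpha -> Iota
  ancestors of Iota: {Zeta, Alpha, Iota}
Common ancestors: {Zeta, Alpha}
Walk up from Iota: Iota (not in ancestors of Mu), Alpha (in ancestors of Mu), Zeta (in ancestors of Mu)
Deepest common ancestor (LCA) = Alpha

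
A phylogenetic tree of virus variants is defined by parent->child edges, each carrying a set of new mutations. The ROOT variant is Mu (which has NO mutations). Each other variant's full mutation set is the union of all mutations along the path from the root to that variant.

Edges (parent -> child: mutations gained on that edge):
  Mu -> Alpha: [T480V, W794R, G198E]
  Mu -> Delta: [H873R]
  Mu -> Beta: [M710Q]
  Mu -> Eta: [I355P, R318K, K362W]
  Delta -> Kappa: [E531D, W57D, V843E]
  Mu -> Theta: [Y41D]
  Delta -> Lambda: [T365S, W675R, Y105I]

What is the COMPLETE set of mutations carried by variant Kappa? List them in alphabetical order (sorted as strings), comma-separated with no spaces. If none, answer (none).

At Mu: gained [] -> total []
At Delta: gained ['H873R'] -> total ['H873R']
At Kappa: gained ['E531D', 'W57D', 'V843E'] -> total ['E531D', 'H873R', 'V843E', 'W57D']

Answer: E531D,H873R,V843E,W57D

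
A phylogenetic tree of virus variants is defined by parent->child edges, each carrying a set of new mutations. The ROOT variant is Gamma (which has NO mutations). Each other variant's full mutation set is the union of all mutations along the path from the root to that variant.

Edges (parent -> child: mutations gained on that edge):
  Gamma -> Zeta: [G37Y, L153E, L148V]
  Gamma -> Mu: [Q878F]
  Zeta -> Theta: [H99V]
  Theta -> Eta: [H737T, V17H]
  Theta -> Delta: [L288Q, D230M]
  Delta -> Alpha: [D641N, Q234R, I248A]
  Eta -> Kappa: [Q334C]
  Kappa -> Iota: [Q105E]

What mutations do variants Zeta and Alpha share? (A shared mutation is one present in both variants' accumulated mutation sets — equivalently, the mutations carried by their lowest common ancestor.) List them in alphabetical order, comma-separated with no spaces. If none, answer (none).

Answer: G37Y,L148V,L153E

Derivation:
Accumulating mutations along path to Zeta:
  At Gamma: gained [] -> total []
  At Zeta: gained ['G37Y', 'L153E', 'L148V'] -> total ['G37Y', 'L148V', 'L153E']
Mutations(Zeta) = ['G37Y', 'L148V', 'L153E']
Accumulating mutations along path to Alpha:
  At Gamma: gained [] -> total []
  At Zeta: gained ['G37Y', 'L153E', 'L148V'] -> total ['G37Y', 'L148V', 'L153E']
  At Theta: gained ['H99V'] -> total ['G37Y', 'H99V', 'L148V', 'L153E']
  At Delta: gained ['L288Q', 'D230M'] -> total ['D230M', 'G37Y', 'H99V', 'L148V', 'L153E', 'L288Q']
  At Alpha: gained ['D641N', 'Q234R', 'I248A'] -> total ['D230M', 'D641N', 'G37Y', 'H99V', 'I248A', 'L148V', 'L153E', 'L288Q', 'Q234R']
Mutations(Alpha) = ['D230M', 'D641N', 'G37Y', 'H99V', 'I248A', 'L148V', 'L153E', 'L288Q', 'Q234R']
Intersection: ['G37Y', 'L148V', 'L153E'] ∩ ['D230M', 'D641N', 'G37Y', 'H99V', 'I248A', 'L148V', 'L153E', 'L288Q', 'Q234R'] = ['G37Y', 'L148V', 'L153E']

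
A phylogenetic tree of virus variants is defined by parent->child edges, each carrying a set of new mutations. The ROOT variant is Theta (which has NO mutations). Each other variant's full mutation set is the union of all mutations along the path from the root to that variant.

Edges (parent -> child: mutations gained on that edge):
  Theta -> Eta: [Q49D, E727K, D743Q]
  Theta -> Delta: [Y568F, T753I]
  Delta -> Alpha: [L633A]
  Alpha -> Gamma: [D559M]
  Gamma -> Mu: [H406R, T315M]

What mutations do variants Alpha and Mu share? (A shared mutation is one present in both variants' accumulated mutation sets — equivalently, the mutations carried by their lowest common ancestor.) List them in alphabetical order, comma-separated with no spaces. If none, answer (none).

Accumulating mutations along path to Alpha:
  At Theta: gained [] -> total []
  At Delta: gained ['Y568F', 'T753I'] -> total ['T753I', 'Y568F']
  At Alpha: gained ['L633A'] -> total ['L633A', 'T753I', 'Y568F']
Mutations(Alpha) = ['L633A', 'T753I', 'Y568F']
Accumulating mutations along path to Mu:
  At Theta: gained [] -> total []
  At Delta: gained ['Y568F', 'T753I'] -> total ['T753I', 'Y568F']
  At Alpha: gained ['L633A'] -> total ['L633A', 'T753I', 'Y568F']
  At Gamma: gained ['D559M'] -> total ['D559M', 'L633A', 'T753I', 'Y568F']
  At Mu: gained ['H406R', 'T315M'] -> total ['D559M', 'H406R', 'L633A', 'T315M', 'T753I', 'Y568F']
Mutations(Mu) = ['D559M', 'H406R', 'L633A', 'T315M', 'T753I', 'Y568F']
Intersection: ['L633A', 'T753I', 'Y568F'] ∩ ['D559M', 'H406R', 'L633A', 'T315M', 'T753I', 'Y568F'] = ['L633A', 'T753I', 'Y568F']

Answer: L633A,T753I,Y568F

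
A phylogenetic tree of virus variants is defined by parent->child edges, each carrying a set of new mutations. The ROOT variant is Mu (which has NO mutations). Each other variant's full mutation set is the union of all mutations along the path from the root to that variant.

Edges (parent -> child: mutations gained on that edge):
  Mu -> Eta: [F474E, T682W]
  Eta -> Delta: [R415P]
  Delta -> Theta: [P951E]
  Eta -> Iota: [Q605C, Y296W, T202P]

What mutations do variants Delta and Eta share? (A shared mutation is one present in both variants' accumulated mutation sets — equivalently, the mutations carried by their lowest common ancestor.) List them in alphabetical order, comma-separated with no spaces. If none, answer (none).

Answer: F474E,T682W

Derivation:
Accumulating mutations along path to Delta:
  At Mu: gained [] -> total []
  At Eta: gained ['F474E', 'T682W'] -> total ['F474E', 'T682W']
  At Delta: gained ['R415P'] -> total ['F474E', 'R415P', 'T682W']
Mutations(Delta) = ['F474E', 'R415P', 'T682W']
Accumulating mutations along path to Eta:
  At Mu: gained [] -> total []
  At Eta: gained ['F474E', 'T682W'] -> total ['F474E', 'T682W']
Mutations(Eta) = ['F474E', 'T682W']
Intersection: ['F474E', 'R415P', 'T682W'] ∩ ['F474E', 'T682W'] = ['F474E', 'T682W']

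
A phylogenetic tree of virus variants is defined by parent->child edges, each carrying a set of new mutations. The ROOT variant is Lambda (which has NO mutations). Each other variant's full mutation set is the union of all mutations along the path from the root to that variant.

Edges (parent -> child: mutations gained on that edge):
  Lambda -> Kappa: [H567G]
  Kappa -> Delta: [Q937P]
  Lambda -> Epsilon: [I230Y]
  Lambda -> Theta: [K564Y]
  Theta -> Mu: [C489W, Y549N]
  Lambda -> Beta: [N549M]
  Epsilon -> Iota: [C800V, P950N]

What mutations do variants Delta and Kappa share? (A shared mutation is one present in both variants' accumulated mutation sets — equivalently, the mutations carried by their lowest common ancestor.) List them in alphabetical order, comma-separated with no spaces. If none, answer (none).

Answer: H567G

Derivation:
Accumulating mutations along path to Delta:
  At Lambda: gained [] -> total []
  At Kappa: gained ['H567G'] -> total ['H567G']
  At Delta: gained ['Q937P'] -> total ['H567G', 'Q937P']
Mutations(Delta) = ['H567G', 'Q937P']
Accumulating mutations along path to Kappa:
  At Lambda: gained [] -> total []
  At Kappa: gained ['H567G'] -> total ['H567G']
Mutations(Kappa) = ['H567G']
Intersection: ['H567G', 'Q937P'] ∩ ['H567G'] = ['H567G']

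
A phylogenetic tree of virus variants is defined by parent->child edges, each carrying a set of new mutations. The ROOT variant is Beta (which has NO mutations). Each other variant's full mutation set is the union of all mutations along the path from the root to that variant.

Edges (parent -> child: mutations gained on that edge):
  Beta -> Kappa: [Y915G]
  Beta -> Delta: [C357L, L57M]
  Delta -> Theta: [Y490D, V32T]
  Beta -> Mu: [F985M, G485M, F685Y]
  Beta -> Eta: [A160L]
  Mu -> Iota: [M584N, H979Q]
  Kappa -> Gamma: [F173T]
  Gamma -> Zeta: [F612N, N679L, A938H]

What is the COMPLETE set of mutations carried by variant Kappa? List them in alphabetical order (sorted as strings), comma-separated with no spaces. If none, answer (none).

Answer: Y915G

Derivation:
At Beta: gained [] -> total []
At Kappa: gained ['Y915G'] -> total ['Y915G']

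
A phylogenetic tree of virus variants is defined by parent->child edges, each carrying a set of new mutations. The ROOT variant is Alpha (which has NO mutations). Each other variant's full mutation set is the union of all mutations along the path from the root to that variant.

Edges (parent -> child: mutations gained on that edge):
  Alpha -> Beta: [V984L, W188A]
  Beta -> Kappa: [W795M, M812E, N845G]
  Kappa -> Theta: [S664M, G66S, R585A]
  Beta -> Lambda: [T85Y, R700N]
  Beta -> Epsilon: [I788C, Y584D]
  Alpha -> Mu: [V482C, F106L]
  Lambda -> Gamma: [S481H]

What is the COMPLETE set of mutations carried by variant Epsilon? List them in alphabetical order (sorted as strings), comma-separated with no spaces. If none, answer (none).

Answer: I788C,V984L,W188A,Y584D

Derivation:
At Alpha: gained [] -> total []
At Beta: gained ['V984L', 'W188A'] -> total ['V984L', 'W188A']
At Epsilon: gained ['I788C', 'Y584D'] -> total ['I788C', 'V984L', 'W188A', 'Y584D']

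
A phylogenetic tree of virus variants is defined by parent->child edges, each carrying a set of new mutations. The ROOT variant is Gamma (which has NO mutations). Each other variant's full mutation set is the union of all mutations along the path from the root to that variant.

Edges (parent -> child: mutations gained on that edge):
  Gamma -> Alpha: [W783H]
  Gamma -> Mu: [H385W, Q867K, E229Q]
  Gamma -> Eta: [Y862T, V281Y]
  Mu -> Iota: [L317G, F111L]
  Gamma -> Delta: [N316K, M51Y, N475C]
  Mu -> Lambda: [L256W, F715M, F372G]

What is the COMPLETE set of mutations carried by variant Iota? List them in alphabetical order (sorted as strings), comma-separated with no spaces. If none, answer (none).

Answer: E229Q,F111L,H385W,L317G,Q867K

Derivation:
At Gamma: gained [] -> total []
At Mu: gained ['H385W', 'Q867K', 'E229Q'] -> total ['E229Q', 'H385W', 'Q867K']
At Iota: gained ['L317G', 'F111L'] -> total ['E229Q', 'F111L', 'H385W', 'L317G', 'Q867K']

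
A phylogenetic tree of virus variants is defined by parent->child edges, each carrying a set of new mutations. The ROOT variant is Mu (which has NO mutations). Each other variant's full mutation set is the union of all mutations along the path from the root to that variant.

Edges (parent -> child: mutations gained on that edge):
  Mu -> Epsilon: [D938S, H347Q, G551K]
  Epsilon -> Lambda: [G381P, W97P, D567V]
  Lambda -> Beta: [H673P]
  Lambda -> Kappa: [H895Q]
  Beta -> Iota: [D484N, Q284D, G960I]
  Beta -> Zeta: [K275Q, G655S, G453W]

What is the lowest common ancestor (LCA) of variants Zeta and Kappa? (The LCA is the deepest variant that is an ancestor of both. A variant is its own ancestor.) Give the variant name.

Path from root to Zeta: Mu -> Epsilon -> Lambda -> Beta -> Zeta
  ancestors of Zeta: {Mu, Epsilon, Lambda, Beta, Zeta}
Path from root to Kappa: Mu -> Epsilon -> Lambda -> Kappa
  ancestors of Kappa: {Mu, Epsilon, Lambda, Kappa}
Common ancestors: {Mu, Epsilon, Lambda}
Walk up from Kappa: Kappa (not in ancestors of Zeta), Lambda (in ancestors of Zeta), Epsilon (in ancestors of Zeta), Mu (in ancestors of Zeta)
Deepest common ancestor (LCA) = Lambda

Answer: Lambda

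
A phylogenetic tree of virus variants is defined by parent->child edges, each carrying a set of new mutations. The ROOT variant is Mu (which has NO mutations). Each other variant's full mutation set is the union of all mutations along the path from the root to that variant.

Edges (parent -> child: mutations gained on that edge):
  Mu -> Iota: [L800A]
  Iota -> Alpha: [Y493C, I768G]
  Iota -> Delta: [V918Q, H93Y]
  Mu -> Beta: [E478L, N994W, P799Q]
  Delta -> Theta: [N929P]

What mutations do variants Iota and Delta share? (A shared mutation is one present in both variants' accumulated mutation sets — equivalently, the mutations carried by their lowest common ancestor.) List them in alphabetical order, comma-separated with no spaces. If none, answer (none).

Answer: L800A

Derivation:
Accumulating mutations along path to Iota:
  At Mu: gained [] -> total []
  At Iota: gained ['L800A'] -> total ['L800A']
Mutations(Iota) = ['L800A']
Accumulating mutations along path to Delta:
  At Mu: gained [] -> total []
  At Iota: gained ['L800A'] -> total ['L800A']
  At Delta: gained ['V918Q', 'H93Y'] -> total ['H93Y', 'L800A', 'V918Q']
Mutations(Delta) = ['H93Y', 'L800A', 'V918Q']
Intersection: ['L800A'] ∩ ['H93Y', 'L800A', 'V918Q'] = ['L800A']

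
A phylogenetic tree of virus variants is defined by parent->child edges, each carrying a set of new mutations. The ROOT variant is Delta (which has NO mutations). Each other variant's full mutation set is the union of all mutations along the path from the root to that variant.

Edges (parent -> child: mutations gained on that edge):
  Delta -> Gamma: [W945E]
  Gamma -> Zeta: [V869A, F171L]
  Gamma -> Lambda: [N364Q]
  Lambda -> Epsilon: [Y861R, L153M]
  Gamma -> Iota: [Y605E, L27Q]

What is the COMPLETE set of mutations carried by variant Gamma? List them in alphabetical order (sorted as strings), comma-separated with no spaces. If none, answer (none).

At Delta: gained [] -> total []
At Gamma: gained ['W945E'] -> total ['W945E']

Answer: W945E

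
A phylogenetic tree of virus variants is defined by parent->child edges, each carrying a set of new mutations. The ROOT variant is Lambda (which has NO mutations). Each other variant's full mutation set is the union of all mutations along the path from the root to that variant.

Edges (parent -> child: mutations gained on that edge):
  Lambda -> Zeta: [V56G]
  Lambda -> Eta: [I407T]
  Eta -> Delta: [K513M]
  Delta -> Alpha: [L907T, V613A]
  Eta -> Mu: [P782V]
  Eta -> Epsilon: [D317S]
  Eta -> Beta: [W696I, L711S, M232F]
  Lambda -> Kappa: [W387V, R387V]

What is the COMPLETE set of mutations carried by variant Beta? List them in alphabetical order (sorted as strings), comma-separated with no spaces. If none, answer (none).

At Lambda: gained [] -> total []
At Eta: gained ['I407T'] -> total ['I407T']
At Beta: gained ['W696I', 'L711S', 'M232F'] -> total ['I407T', 'L711S', 'M232F', 'W696I']

Answer: I407T,L711S,M232F,W696I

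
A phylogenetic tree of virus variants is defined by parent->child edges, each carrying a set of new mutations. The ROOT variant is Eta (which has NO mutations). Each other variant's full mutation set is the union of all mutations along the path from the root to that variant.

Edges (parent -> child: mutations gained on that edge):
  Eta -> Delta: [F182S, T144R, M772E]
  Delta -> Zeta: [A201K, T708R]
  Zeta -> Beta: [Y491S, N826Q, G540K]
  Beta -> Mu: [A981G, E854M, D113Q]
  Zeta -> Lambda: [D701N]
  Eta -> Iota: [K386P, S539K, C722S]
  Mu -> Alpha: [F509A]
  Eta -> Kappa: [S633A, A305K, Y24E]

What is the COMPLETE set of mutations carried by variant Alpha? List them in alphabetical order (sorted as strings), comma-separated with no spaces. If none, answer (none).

Answer: A201K,A981G,D113Q,E854M,F182S,F509A,G540K,M772E,N826Q,T144R,T708R,Y491S

Derivation:
At Eta: gained [] -> total []
At Delta: gained ['F182S', 'T144R', 'M772E'] -> total ['F182S', 'M772E', 'T144R']
At Zeta: gained ['A201K', 'T708R'] -> total ['A201K', 'F182S', 'M772E', 'T144R', 'T708R']
At Beta: gained ['Y491S', 'N826Q', 'G540K'] -> total ['A201K', 'F182S', 'G540K', 'M772E', 'N826Q', 'T144R', 'T708R', 'Y491S']
At Mu: gained ['A981G', 'E854M', 'D113Q'] -> total ['A201K', 'A981G', 'D113Q', 'E854M', 'F182S', 'G540K', 'M772E', 'N826Q', 'T144R', 'T708R', 'Y491S']
At Alpha: gained ['F509A'] -> total ['A201K', 'A981G', 'D113Q', 'E854M', 'F182S', 'F509A', 'G540K', 'M772E', 'N826Q', 'T144R', 'T708R', 'Y491S']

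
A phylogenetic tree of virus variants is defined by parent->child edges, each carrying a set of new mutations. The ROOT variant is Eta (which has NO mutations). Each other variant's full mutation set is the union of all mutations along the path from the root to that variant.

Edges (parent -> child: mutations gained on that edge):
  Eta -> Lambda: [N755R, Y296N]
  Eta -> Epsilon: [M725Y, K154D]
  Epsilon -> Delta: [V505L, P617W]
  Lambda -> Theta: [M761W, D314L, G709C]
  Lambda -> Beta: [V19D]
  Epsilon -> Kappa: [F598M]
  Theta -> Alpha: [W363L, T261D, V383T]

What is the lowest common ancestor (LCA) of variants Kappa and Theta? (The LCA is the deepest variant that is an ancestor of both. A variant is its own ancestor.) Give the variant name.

Answer: Eta

Derivation:
Path from root to Kappa: Eta -> Epsilon -> Kappa
  ancestors of Kappa: {Eta, Epsilon, Kappa}
Path from root to Theta: Eta -> Lambda -> Theta
  ancestors of Theta: {Eta, Lambda, Theta}
Common ancestors: {Eta}
Walk up from Theta: Theta (not in ancestors of Kappa), Lambda (not in ancestors of Kappa), Eta (in ancestors of Kappa)
Deepest common ancestor (LCA) = Eta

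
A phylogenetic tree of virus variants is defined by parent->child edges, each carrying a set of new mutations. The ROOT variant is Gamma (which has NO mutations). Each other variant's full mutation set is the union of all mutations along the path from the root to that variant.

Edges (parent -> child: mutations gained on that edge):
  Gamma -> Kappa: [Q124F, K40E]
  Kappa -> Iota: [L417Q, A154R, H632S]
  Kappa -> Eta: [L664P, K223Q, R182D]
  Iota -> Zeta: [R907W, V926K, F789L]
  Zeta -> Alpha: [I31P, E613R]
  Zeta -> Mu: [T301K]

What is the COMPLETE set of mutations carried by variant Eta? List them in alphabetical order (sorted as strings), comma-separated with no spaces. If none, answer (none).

At Gamma: gained [] -> total []
At Kappa: gained ['Q124F', 'K40E'] -> total ['K40E', 'Q124F']
At Eta: gained ['L664P', 'K223Q', 'R182D'] -> total ['K223Q', 'K40E', 'L664P', 'Q124F', 'R182D']

Answer: K223Q,K40E,L664P,Q124F,R182D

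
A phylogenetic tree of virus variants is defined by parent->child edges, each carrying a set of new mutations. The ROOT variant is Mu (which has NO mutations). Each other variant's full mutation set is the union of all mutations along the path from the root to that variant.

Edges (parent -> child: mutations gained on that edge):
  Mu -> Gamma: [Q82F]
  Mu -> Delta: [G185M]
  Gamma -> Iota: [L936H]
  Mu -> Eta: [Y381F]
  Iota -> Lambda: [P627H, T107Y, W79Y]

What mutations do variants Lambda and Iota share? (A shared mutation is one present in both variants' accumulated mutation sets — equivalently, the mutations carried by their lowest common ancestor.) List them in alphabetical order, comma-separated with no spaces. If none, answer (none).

Answer: L936H,Q82F

Derivation:
Accumulating mutations along path to Lambda:
  At Mu: gained [] -> total []
  At Gamma: gained ['Q82F'] -> total ['Q82F']
  At Iota: gained ['L936H'] -> total ['L936H', 'Q82F']
  At Lambda: gained ['P627H', 'T107Y', 'W79Y'] -> total ['L936H', 'P627H', 'Q82F', 'T107Y', 'W79Y']
Mutations(Lambda) = ['L936H', 'P627H', 'Q82F', 'T107Y', 'W79Y']
Accumulating mutations along path to Iota:
  At Mu: gained [] -> total []
  At Gamma: gained ['Q82F'] -> total ['Q82F']
  At Iota: gained ['L936H'] -> total ['L936H', 'Q82F']
Mutations(Iota) = ['L936H', 'Q82F']
Intersection: ['L936H', 'P627H', 'Q82F', 'T107Y', 'W79Y'] ∩ ['L936H', 'Q82F'] = ['L936H', 'Q82F']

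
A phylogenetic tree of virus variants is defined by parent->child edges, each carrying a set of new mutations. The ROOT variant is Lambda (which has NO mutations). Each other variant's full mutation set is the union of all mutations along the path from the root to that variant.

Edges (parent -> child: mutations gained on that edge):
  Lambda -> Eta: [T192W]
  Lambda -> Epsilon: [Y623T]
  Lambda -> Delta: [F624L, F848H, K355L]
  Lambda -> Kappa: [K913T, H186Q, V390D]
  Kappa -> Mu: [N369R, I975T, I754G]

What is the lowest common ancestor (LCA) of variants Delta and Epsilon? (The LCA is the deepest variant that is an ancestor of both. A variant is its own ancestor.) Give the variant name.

Path from root to Delta: Lambda -> Delta
  ancestors of Delta: {Lambda, Delta}
Path from root to Epsilon: Lambda -> Epsilon
  ancestors of Epsilon: {Lambda, Epsilon}
Common ancestors: {Lambda}
Walk up from Epsilon: Epsilon (not in ancestors of Delta), Lambda (in ancestors of Delta)
Deepest common ancestor (LCA) = Lambda

Answer: Lambda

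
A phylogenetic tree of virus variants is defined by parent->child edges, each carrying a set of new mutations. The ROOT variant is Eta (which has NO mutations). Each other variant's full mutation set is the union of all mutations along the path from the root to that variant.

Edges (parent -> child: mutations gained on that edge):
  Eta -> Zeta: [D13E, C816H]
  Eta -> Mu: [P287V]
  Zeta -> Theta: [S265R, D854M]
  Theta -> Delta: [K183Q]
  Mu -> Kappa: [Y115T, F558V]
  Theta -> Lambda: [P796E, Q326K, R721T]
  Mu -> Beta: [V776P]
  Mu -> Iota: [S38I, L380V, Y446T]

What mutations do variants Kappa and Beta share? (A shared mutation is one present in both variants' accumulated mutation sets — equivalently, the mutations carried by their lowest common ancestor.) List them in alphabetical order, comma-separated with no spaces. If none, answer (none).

Accumulating mutations along path to Kappa:
  At Eta: gained [] -> total []
  At Mu: gained ['P287V'] -> total ['P287V']
  At Kappa: gained ['Y115T', 'F558V'] -> total ['F558V', 'P287V', 'Y115T']
Mutations(Kappa) = ['F558V', 'P287V', 'Y115T']
Accumulating mutations along path to Beta:
  At Eta: gained [] -> total []
  At Mu: gained ['P287V'] -> total ['P287V']
  At Beta: gained ['V776P'] -> total ['P287V', 'V776P']
Mutations(Beta) = ['P287V', 'V776P']
Intersection: ['F558V', 'P287V', 'Y115T'] ∩ ['P287V', 'V776P'] = ['P287V']

Answer: P287V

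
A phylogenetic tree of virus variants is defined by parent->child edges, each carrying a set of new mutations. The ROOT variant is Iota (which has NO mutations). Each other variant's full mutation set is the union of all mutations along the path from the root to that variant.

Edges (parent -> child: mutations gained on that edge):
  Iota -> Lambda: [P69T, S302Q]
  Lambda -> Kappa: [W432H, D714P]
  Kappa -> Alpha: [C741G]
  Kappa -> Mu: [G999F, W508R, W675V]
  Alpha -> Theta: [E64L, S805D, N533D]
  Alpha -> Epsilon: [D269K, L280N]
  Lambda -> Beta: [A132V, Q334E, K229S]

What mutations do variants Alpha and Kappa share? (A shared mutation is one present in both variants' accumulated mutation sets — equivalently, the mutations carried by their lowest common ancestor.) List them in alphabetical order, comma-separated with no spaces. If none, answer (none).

Answer: D714P,P69T,S302Q,W432H

Derivation:
Accumulating mutations along path to Alpha:
  At Iota: gained [] -> total []
  At Lambda: gained ['P69T', 'S302Q'] -> total ['P69T', 'S302Q']
  At Kappa: gained ['W432H', 'D714P'] -> total ['D714P', 'P69T', 'S302Q', 'W432H']
  At Alpha: gained ['C741G'] -> total ['C741G', 'D714P', 'P69T', 'S302Q', 'W432H']
Mutations(Alpha) = ['C741G', 'D714P', 'P69T', 'S302Q', 'W432H']
Accumulating mutations along path to Kappa:
  At Iota: gained [] -> total []
  At Lambda: gained ['P69T', 'S302Q'] -> total ['P69T', 'S302Q']
  At Kappa: gained ['W432H', 'D714P'] -> total ['D714P', 'P69T', 'S302Q', 'W432H']
Mutations(Kappa) = ['D714P', 'P69T', 'S302Q', 'W432H']
Intersection: ['C741G', 'D714P', 'P69T', 'S302Q', 'W432H'] ∩ ['D714P', 'P69T', 'S302Q', 'W432H'] = ['D714P', 'P69T', 'S302Q', 'W432H']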